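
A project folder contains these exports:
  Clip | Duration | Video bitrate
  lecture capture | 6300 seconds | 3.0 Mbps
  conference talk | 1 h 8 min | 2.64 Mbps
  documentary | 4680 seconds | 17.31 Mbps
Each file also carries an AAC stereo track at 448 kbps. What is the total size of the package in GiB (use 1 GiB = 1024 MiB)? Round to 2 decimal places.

13.67 GiB

Audio: 448 kbps = 0.448 Mbps.
lecture capture: 3.448 Mbps × 6300 s = 21722.4 Mb
conference talk: 3.088 Mbps × 4080 s = 12599.0 Mb
documentary: 17.758 Mbps × 4680 s = 83107.4 Mb
Total: 117428.9 Mb = 14678.6 MB.
= 13.67 GiB.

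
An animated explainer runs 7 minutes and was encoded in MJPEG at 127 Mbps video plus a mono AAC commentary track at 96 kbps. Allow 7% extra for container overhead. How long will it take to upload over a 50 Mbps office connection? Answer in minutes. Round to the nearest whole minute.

7 min = 420 s
Audio: 96 kbps = 0.096 Mbps.
Total bitrate: 127.096 Mbps.
File: 127.096 Mbps × 420 s = 53380.3 Mb.
With 7% container overhead: ×1.07. → 57116.9 Mb.
At 50 Mbps: 57116.9 / 50 = 1142.3 s ≈ 19 minutes.

19 minutes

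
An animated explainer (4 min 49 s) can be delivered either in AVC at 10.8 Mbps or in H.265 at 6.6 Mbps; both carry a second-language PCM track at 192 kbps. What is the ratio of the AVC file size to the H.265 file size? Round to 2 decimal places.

1.62

4 min 49 s = 289 s
Audio: 192 kbps = 0.192 Mbps.
AVC: 10.992 Mbps × 289 s = 3176.7 Mb = 397.086 MB.
H.265: 6.792 Mbps × 289 s = 1962.9 Mb = 245.361 MB.
Ratio: 397.086 / 245.361 = 1.618.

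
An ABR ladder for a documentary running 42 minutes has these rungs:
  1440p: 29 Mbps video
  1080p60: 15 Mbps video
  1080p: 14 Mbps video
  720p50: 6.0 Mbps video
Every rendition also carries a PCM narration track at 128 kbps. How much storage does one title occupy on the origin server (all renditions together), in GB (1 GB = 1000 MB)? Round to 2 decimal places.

20.32 GB

42 min = 2520 s
Audio: 128 kbps = 0.128 Mbps.
Sum of rendition bitrates: (29+0.128) + (15+0.128) + (14+0.128) + (6.0+0.128) = 64.512 Mbps.
× 2520 s = 162,570 Mb = 20,321 MB = 20.32 GB.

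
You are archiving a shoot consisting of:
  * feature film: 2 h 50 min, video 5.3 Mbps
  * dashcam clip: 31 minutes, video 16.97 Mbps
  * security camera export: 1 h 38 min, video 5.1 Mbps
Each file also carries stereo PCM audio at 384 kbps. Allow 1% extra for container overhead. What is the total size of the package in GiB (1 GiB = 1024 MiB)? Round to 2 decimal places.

14.40 GiB

Audio: 384 kbps = 0.384 Mbps.
feature film: 5.684 Mbps × 10200 s × 1.01 = 58556.6 Mb
dashcam clip: 17.354 Mbps × 1860 s × 1.01 = 32601.2 Mb
security camera export: 5.484 Mbps × 5880 s × 1.01 = 32568.4 Mb
Total: 123726.2 Mb = 15465.8 MB.
= 14.40 GiB.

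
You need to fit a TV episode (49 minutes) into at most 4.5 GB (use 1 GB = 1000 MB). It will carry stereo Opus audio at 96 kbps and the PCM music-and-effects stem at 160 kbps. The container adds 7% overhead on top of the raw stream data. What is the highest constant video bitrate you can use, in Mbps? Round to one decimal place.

Budget: 4.5 GB = 36000.0 Mb.
Stream payload after overhead: 36000.0 / 1.07 = 33644.9 Mb.
49 min = 2940 s
Total bitrate budget: 33644.9 Mb / 2940 s = 11.444 Mbps.
Audio total: 96 + 160 = 256 kbps = 0.256 Mbps.
Video: 11.444 − 0.256 = 11.188 Mbps.

11.2 Mbps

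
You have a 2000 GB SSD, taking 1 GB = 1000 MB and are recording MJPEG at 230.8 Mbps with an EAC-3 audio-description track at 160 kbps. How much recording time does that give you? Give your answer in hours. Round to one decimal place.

Audio: 160 kbps = 0.160 Mbps.
Total bitrate: 230.8 + 0.160 = 230.960 Mbps.
Capacity: 2000 GB = 16,000,000 Mb.
Recording time: 16,000,000 / 230.960 = 69,276 s ≈ 19.2 hours.

19.2 hours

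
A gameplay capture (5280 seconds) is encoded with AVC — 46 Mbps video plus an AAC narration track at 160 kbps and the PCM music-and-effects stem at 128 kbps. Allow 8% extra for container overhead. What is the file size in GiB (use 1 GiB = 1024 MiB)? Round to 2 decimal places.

Audio total: 160 + 128 = 288 kbps = 0.288 Mbps.
Total bitrate: 46 + 0.288 = 46.288 Mbps.
Stream data: 46.288 Mbps × 5280 s = 244400.6 Mb.
With 8% container overhead: ×1.08.
263,953 Mb = 32,994,086,400 bytes ÷ 1,073,741,824 = 30.73 GiB.

30.73 GiB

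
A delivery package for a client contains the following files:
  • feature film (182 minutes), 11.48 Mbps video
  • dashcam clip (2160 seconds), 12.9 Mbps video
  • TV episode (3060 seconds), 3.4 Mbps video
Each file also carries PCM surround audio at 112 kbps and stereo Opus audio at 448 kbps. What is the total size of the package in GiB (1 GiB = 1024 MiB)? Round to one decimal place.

Audio total: 112 + 448 = 560 kbps = 0.560 Mbps.
feature film: 12.040 Mbps × 10920 s = 131476.8 Mb
dashcam clip: 13.460 Mbps × 2160 s = 29073.6 Mb
TV episode: 3.960 Mbps × 3060 s = 12117.6 Mb
Total: 172668.0 Mb = 21583.5 MB.
= 20.10 GiB.

20.1 GiB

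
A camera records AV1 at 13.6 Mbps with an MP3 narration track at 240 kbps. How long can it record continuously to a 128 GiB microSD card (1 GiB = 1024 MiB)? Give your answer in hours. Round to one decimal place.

22.1 hours

Audio: 240 kbps = 0.240 Mbps.
Total bitrate: 13.6 + 0.240 = 13.840 Mbps.
Capacity: 128 GiB = 1,099,512 Mb.
Recording time: 1,099,512 / 13.840 = 79,444 s ≈ 22.1 hours.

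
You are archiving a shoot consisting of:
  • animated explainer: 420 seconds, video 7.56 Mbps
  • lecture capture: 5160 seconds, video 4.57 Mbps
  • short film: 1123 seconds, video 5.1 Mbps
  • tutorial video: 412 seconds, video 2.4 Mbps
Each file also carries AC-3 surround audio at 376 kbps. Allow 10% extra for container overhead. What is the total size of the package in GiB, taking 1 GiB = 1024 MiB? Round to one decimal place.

Audio: 376 kbps = 0.376 Mbps.
animated explainer: 7.936 Mbps × 420 s × 1.10 = 3666.4 Mb
lecture capture: 4.946 Mbps × 5160 s × 1.10 = 28073.5 Mb
short film: 5.476 Mbps × 1123 s × 1.10 = 6764.5 Mb
tutorial video: 2.776 Mbps × 412 s × 1.10 = 1258.1 Mb
Total: 39762.5 Mb = 4970.3 MB.
= 4.629 GiB.

4.6 GiB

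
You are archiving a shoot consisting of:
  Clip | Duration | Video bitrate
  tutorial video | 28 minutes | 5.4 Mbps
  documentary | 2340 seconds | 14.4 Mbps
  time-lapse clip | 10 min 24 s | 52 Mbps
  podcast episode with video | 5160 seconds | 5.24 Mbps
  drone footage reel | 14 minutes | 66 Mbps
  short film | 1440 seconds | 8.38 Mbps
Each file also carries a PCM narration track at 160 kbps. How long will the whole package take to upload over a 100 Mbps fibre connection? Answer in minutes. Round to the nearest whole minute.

29 minutes

Audio: 160 kbps = 0.160 Mbps.
tutorial video: 5.560 Mbps × 1680 s = 9340.8 Mb
documentary: 14.560 Mbps × 2340 s = 34070.4 Mb
time-lapse clip: 52.160 Mbps × 624 s = 32547.8 Mb
podcast episode with video: 5.400 Mbps × 5160 s = 27864.0 Mb
drone footage reel: 66.160 Mbps × 840 s = 55574.4 Mb
short film: 8.540 Mbps × 1440 s = 12297.6 Mb
Total: 171695.0 Mb = 21461.9 MB.
At 100 Mbps: 171695.0 / 100 = 1717 s ≈ 28.6 minutes.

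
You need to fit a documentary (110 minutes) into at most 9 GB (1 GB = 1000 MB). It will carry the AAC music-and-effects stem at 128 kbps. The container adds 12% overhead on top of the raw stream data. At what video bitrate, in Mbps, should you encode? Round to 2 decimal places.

9.61 Mbps

Budget: 9 GB = 72000.0 Mb.
Stream payload after overhead: 72000.0 / 1.12 = 64285.7 Mb.
110 min = 6600 s
Total bitrate budget: 64285.7 Mb / 6600 s = 9.740 Mbps.
Audio: 128 kbps = 0.128 Mbps.
Video: 9.740 − 0.128 = 9.612 Mbps.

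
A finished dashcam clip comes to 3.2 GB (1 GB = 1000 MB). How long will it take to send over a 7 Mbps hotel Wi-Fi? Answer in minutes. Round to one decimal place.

61.0 minutes

File: 3.2 GB = 25600.0 Mb.
At 7 Mbps: 25600.0 / 7 = 3657.1 s ≈ 61 minutes.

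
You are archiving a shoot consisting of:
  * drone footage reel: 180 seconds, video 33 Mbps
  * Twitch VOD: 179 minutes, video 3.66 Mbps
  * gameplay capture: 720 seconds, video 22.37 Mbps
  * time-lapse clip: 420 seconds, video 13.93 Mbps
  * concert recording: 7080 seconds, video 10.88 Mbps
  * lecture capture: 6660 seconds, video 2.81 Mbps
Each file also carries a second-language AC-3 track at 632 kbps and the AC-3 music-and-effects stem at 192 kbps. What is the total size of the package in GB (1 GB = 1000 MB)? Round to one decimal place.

23.0 GB

Audio total: 632 + 192 = 824 kbps = 0.824 Mbps.
drone footage reel: 33.824 Mbps × 180 s = 6088.3 Mb
Twitch VOD: 4.484 Mbps × 10740 s = 48158.2 Mb
gameplay capture: 23.194 Mbps × 720 s = 16699.7 Mb
time-lapse clip: 14.754 Mbps × 420 s = 6196.7 Mb
concert recording: 11.704 Mbps × 7080 s = 82864.3 Mb
lecture capture: 3.634 Mbps × 6660 s = 24202.4 Mb
Total: 184209.6 Mb = 23026.2 MB.
= 23.03 GB.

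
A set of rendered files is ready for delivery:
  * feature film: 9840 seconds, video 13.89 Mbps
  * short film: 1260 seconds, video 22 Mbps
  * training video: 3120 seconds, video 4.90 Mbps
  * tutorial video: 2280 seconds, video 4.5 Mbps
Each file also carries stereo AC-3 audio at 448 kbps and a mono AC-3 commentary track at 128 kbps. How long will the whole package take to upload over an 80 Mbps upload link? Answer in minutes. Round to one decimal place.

Audio total: 448 + 128 = 576 kbps = 0.576 Mbps.
feature film: 14.466 Mbps × 9840 s = 142345.4 Mb
short film: 22.576 Mbps × 1260 s = 28445.8 Mb
training video: 5.476 Mbps × 3120 s = 17085.1 Mb
tutorial video: 5.076 Mbps × 2280 s = 11573.3 Mb
Total: 199449.6 Mb = 24931.2 MB.
At 80 Mbps: 199449.6 / 80 = 2493 s ≈ 41.6 minutes.

41.6 minutes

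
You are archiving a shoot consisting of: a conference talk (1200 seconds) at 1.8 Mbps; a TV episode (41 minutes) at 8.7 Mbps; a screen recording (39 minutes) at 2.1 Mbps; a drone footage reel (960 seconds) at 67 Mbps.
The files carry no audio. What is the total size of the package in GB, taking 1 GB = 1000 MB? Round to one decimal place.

conference talk: 1.800 Mbps × 1200 s = 2160.0 Mb
TV episode: 8.700 Mbps × 2460 s = 21402.0 Mb
screen recording: 2.100 Mbps × 2340 s = 4914.0 Mb
drone footage reel: 67.000 Mbps × 960 s = 64320.0 Mb
Total: 92796.0 Mb = 11599.5 MB.
= 11.60 GB.

11.6 GB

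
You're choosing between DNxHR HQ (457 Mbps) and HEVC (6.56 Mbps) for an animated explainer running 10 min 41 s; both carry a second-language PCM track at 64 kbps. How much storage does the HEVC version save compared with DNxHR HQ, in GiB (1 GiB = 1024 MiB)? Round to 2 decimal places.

10 min 41 s = 641 s
Audio: 64 kbps = 0.064 Mbps.
DNxHR HQ: 457.064 Mbps × 641 s = 292978.0 Mb = 34.107 GiB.
HEVC: 6.624 Mbps × 641 s = 4246.0 Mb = 0.494 GiB.
Saving: 34.107 − 0.494 = 33.613 GiB.

33.61 GiB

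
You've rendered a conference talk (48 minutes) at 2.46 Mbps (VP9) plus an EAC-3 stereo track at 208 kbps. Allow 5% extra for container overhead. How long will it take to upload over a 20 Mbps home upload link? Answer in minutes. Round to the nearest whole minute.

48 min = 2880 s
Audio: 208 kbps = 0.208 Mbps.
Total bitrate: 2.668 Mbps.
File: 2.668 Mbps × 2880 s = 7683.8 Mb.
With 5% container overhead: ×1.05. → 8068.0 Mb.
At 20 Mbps: 8068.0 / 20 = 403.4 s ≈ 6.72 minutes.

7 minutes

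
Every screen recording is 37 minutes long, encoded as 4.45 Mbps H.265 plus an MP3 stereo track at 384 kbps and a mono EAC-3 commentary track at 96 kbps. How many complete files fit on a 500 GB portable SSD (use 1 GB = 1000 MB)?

37 min = 2220 s
Audio total: 384 + 96 = 480 kbps = 0.480 Mbps.
Total bitrate: 4.930 Mbps.
Per item: 4.930 Mbps × 2220 s = 10,945 Mb = 1,368 MB.
Capacity: 500 GB = 4,000,000 Mb; 365.48 items → 365 complete.

365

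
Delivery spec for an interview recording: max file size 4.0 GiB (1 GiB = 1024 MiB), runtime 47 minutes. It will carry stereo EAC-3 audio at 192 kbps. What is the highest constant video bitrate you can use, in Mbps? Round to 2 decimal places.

11.99 Mbps

Budget: 4.0 GiB = 34359.7 Mb.
47 min = 2820 s
Total bitrate budget: 34359.7 Mb / 2820 s = 12.184 Mbps.
Audio: 192 kbps = 0.192 Mbps.
Video: 12.184 − 0.192 = 11.992 Mbps.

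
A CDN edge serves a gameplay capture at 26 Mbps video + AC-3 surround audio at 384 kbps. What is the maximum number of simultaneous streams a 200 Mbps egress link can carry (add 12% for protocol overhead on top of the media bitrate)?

6

Audio: 384 kbps = 0.384 Mbps.
Per-viewer media rate: 26.384 Mbps.
On the wire with 12% overhead: 29.550 Mbps.
200 Mbps = 200.0 Mbps; 200.0 / 29.550 = 6.77 → 6 viewers.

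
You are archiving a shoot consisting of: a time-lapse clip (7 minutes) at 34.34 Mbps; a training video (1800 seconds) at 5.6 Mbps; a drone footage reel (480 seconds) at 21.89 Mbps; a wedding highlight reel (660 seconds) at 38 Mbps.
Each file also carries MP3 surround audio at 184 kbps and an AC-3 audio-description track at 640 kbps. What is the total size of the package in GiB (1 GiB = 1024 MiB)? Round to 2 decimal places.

Audio total: 184 + 640 = 824 kbps = 0.824 Mbps.
time-lapse clip: 35.164 Mbps × 420 s = 14768.9 Mb
training video: 6.424 Mbps × 1800 s = 11563.2 Mb
drone footage reel: 22.714 Mbps × 480 s = 10902.7 Mb
wedding highlight reel: 38.824 Mbps × 660 s = 25623.8 Mb
Total: 62858.6 Mb = 7857.3 MB.
= 7.318 GiB.

7.32 GiB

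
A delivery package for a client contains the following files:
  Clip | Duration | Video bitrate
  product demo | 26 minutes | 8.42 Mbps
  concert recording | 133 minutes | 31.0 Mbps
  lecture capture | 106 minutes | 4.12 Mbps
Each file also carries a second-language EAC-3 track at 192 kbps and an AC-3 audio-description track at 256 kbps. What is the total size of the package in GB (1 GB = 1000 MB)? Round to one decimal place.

36.7 GB

Audio total: 192 + 256 = 448 kbps = 0.448 Mbps.
product demo: 8.868 Mbps × 1560 s = 13834.1 Mb
concert recording: 31.448 Mbps × 7980 s = 250955.0 Mb
lecture capture: 4.568 Mbps × 6360 s = 29052.5 Mb
Total: 293841.6 Mb = 36730.2 MB.
= 36.73 GB.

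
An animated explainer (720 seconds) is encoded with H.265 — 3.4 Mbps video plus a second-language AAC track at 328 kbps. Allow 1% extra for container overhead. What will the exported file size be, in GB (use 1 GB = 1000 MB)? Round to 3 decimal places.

Audio: 328 kbps = 0.328 Mbps.
Total bitrate: 3.4 + 0.328 = 3.728 Mbps.
Stream data: 3.728 Mbps × 720 s = 2684.2 Mb.
With 1% container overhead: ×1.01.
2,711 Mb ÷ 8 = 338.9 MB → 0.3389 GB.

0.339 GB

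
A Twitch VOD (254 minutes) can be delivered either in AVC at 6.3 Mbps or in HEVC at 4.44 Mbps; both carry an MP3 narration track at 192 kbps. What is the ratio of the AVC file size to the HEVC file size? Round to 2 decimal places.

1.40

254 min = 15240 s
Audio: 192 kbps = 0.192 Mbps.
AVC: 6.492 Mbps × 15240 s = 98938.1 Mb = 12.367 GB.
HEVC: 4.632 Mbps × 15240 s = 70591.7 Mb = 8.824 GB.
Ratio: 12.367 / 8.824 = 1.402.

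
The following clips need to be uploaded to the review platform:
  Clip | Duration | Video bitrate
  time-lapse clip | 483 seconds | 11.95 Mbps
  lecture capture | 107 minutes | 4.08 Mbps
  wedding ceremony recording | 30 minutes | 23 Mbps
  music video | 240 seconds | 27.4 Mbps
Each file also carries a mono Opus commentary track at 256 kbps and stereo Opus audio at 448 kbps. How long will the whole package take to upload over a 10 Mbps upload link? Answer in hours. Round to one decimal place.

Audio total: 256 + 448 = 704 kbps = 0.704 Mbps.
time-lapse clip: 12.654 Mbps × 483 s = 6111.9 Mb
lecture capture: 4.784 Mbps × 6420 s = 30713.3 Mb
wedding ceremony recording: 23.704 Mbps × 1800 s = 42667.2 Mb
music video: 28.104 Mbps × 240 s = 6745.0 Mb
Total: 86237.3 Mb = 10779.7 MB.
At 10 Mbps: 86237.3 / 10 = 8624 s ≈ 2.4 hours.

2.4 hours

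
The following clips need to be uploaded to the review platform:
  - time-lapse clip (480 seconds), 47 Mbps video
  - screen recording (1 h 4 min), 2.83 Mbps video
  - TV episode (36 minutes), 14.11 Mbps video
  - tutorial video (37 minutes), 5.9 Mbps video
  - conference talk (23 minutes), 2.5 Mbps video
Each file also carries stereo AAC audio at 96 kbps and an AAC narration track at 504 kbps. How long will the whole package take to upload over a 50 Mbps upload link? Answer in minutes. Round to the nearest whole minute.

Audio total: 96 + 504 = 600 kbps = 0.600 Mbps.
time-lapse clip: 47.600 Mbps × 480 s = 22848.0 Mb
screen recording: 3.430 Mbps × 3840 s = 13171.2 Mb
TV episode: 14.710 Mbps × 2160 s = 31773.6 Mb
tutorial video: 6.500 Mbps × 2220 s = 14430.0 Mb
conference talk: 3.100 Mbps × 1380 s = 4278.0 Mb
Total: 86500.8 Mb = 10812.6 MB.
At 50 Mbps: 86500.8 / 50 = 1730 s ≈ 28.8 minutes.

29 minutes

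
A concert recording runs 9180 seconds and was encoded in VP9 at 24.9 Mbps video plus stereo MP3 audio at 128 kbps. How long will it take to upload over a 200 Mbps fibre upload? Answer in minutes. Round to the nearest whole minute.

Audio: 128 kbps = 0.128 Mbps.
Total bitrate: 25.028 Mbps.
File: 25.028 Mbps × 9180 s = 229757.0 Mb.
At 200 Mbps: 229757.0 / 200 = 1148.8 s ≈ 19.1 minutes.

19 minutes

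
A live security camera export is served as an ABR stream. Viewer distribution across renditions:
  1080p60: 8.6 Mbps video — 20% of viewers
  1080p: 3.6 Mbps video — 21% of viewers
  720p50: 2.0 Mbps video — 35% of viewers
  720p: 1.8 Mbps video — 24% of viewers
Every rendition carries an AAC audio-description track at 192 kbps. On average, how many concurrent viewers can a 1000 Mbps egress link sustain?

Audio: 192 kbps = 0.192 Mbps.
Average per-viewer bitrate: 0.20×8.792 + 0.21×3.792 + 0.35×2.192 + 0.24×1.992 = 3.800 Mbps.
1000 Mbps = 1,000 Mbps; 1,000 / 3.800 = 263.16 → 263.

263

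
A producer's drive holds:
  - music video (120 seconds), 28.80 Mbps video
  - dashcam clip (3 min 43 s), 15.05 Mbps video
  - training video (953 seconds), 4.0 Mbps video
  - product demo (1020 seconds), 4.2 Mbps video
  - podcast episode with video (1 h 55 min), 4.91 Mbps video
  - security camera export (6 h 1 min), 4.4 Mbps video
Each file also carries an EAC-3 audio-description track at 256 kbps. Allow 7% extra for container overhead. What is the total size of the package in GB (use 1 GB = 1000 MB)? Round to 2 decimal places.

Audio: 256 kbps = 0.256 Mbps.
music video: 29.056 Mbps × 120 s × 1.07 = 3730.8 Mb
dashcam clip: 15.306 Mbps × 223 s × 1.07 = 3652.2 Mb
training video: 4.256 Mbps × 953 s × 1.07 = 4339.9 Mb
product demo: 4.456 Mbps × 1020 s × 1.07 = 4863.3 Mb
podcast episode with video: 5.166 Mbps × 6900 s × 1.07 = 38140.6 Mb
security camera export: 4.656 Mbps × 21660 s × 1.07 = 107908.4 Mb
Total: 162635.1 Mb = 20329.4 MB.
= 20.33 GB.

20.33 GB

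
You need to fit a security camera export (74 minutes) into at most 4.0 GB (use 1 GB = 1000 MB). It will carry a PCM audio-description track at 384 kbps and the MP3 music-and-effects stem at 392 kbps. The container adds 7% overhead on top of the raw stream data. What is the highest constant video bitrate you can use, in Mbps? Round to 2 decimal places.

Budget: 4.0 GB = 32000.0 Mb.
Stream payload after overhead: 32000.0 / 1.07 = 29906.5 Mb.
74 min = 4440 s
Total bitrate budget: 29906.5 Mb / 4440 s = 6.736 Mbps.
Audio total: 384 + 392 = 776 kbps = 0.776 Mbps.
Video: 6.736 − 0.776 = 5.960 Mbps.

5.96 Mbps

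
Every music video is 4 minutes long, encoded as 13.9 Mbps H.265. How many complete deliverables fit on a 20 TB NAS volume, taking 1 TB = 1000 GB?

47961

4 min = 240 s
Per item: 13.900 Mbps × 240 s = 3,336 Mb = 417.0 MB.
Capacity: 20 TB = 160,000,000 Mb; 47961.63 items → 47961 complete.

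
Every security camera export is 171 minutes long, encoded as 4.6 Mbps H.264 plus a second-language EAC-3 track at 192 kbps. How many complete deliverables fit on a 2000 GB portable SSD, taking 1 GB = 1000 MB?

171 min = 10260 s
Audio: 192 kbps = 0.192 Mbps.
Total bitrate: 4.792 Mbps.
Per item: 4.792 Mbps × 10260 s = 49,166 Mb = 6,146 MB.
Capacity: 2000 GB = 16,000,000 Mb; 325.43 items → 325 complete.

325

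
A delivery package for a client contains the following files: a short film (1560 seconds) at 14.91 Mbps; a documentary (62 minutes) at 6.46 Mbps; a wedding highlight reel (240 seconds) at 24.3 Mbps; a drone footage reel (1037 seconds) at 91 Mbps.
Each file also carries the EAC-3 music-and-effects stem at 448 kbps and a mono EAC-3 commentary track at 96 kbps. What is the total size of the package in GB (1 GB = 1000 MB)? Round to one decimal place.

18.9 GB

Audio total: 448 + 96 = 544 kbps = 0.544 Mbps.
short film: 15.454 Mbps × 1560 s = 24108.2 Mb
documentary: 7.004 Mbps × 3720 s = 26054.9 Mb
wedding highlight reel: 24.844 Mbps × 240 s = 5962.6 Mb
drone footage reel: 91.544 Mbps × 1037 s = 94931.1 Mb
Total: 151056.8 Mb = 18882.1 MB.
= 18.88 GB.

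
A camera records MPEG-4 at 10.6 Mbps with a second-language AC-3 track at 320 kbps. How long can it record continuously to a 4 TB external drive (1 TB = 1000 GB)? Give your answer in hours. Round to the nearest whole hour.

814 hours

Audio: 320 kbps = 0.320 Mbps.
Total bitrate: 10.6 + 0.320 = 10.920 Mbps.
Capacity: 4 TB = 32,000,000 Mb.
Recording time: 32,000,000 / 10.920 = 2,930,403 s ≈ 814 hours.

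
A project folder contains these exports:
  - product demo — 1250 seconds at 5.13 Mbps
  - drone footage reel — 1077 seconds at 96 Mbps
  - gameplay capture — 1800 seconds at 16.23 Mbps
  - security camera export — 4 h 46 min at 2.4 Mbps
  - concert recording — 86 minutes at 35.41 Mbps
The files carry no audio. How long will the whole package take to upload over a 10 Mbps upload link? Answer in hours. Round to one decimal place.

10.1 hours

product demo: 5.130 Mbps × 1250 s = 6412.5 Mb
drone footage reel: 96.000 Mbps × 1077 s = 103392.0 Mb
gameplay capture: 16.230 Mbps × 1800 s = 29214.0 Mb
security camera export: 2.400 Mbps × 17160 s = 41184.0 Mb
concert recording: 35.410 Mbps × 5160 s = 182715.6 Mb
Total: 362918.1 Mb = 45364.8 MB.
At 10 Mbps: 362918.1 / 10 = 36292 s ≈ 10.1 hours.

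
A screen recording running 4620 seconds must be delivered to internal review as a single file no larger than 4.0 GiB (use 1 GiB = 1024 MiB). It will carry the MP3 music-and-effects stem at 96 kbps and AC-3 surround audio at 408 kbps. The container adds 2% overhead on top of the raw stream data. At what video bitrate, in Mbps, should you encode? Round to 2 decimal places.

6.79 Mbps

Budget: 4.0 GiB = 34359.7 Mb.
Stream payload after overhead: 34359.7 / 1.02 = 33686.0 Mb.
Total bitrate budget: 33686.0 Mb / 4620 s = 7.291 Mbps.
Audio total: 96 + 408 = 504 kbps = 0.504 Mbps.
Video: 7.291 − 0.504 = 6.787 Mbps.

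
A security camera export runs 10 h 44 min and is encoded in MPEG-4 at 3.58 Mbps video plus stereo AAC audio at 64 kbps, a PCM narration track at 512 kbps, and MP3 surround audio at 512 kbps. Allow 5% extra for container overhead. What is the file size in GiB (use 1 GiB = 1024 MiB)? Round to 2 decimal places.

10 h 44 min = 644 min = 38640 s
Audio total: 64 + 512 + 512 = 1088 kbps = 1.088 Mbps.
Total bitrate: 3.58 + 1.088 = 4.668 Mbps.
Stream data: 4.668 Mbps × 38640 s = 180371.5 Mb.
With 5% container overhead: ×1.05.
189,390 Mb = 23,673,762,000 bytes ÷ 1,073,741,824 = 22.05 GiB.

22.05 GiB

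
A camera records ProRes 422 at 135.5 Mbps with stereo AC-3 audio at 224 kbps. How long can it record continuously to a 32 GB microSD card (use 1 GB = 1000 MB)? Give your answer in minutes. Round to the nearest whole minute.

31 minutes

Audio: 224 kbps = 0.224 Mbps.
Total bitrate: 135.5 + 0.224 = 135.724 Mbps.
Capacity: 32 GB = 256,000 Mb.
Recording time: 256,000 / 135.724 = 1,886 s ≈ 31.4 minutes.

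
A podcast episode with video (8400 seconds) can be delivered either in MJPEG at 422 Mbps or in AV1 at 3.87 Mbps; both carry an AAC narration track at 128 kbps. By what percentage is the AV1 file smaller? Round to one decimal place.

99.1%

Audio: 128 kbps = 0.128 Mbps.
MJPEG: 422.128 Mbps × 8400 s = 3545875.2 Mb = 443.234 GB.
AV1: 3.998 Mbps × 8400 s = 33583.2 Mb = 4.198 GB.
Reduction: (1 − 4.198/443.234) × 100 = 99.05%.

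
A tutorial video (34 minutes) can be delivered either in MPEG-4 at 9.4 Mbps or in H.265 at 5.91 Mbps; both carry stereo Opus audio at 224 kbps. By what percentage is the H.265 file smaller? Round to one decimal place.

36.3%

34 min = 2040 s
Audio: 224 kbps = 0.224 Mbps.
MPEG-4: 9.624 Mbps × 2040 s = 19633.0 Mb = 2.454 GB.
H.265: 6.134 Mbps × 2040 s = 12513.4 Mb = 1.564 GB.
Reduction: (1 − 1.564/2.454) × 100 = 36.26%.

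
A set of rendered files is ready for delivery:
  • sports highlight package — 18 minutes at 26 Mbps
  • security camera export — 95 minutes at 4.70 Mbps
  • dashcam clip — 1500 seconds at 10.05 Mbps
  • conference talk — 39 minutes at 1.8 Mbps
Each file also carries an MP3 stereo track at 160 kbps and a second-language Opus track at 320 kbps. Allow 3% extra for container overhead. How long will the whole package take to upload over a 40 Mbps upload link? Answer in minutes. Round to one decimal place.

Audio total: 160 + 320 = 480 kbps = 0.480 Mbps.
sports highlight package: 26.480 Mbps × 1080 s × 1.03 = 29456.4 Mb
security camera export: 5.180 Mbps × 5700 s × 1.03 = 30411.8 Mb
dashcam clip: 10.530 Mbps × 1500 s × 1.03 = 16268.9 Mb
conference talk: 2.280 Mbps × 2340 s × 1.03 = 5495.3 Mb
Total: 81632.2 Mb = 10204.0 MB.
At 40 Mbps: 81632.2 / 40 = 2041 s ≈ 34 minutes.

34.0 minutes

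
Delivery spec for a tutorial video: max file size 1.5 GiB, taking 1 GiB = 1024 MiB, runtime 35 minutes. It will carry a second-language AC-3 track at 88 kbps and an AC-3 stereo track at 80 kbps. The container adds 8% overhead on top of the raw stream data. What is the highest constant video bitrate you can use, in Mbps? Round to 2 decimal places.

5.51 Mbps

Budget: 1.5 GiB = 12884.9 Mb.
Stream payload after overhead: 12884.9 / 1.08 = 11930.5 Mb.
35 min = 2100 s
Total bitrate budget: 11930.5 Mb / 2100 s = 5.681 Mbps.
Audio total: 88 + 80 = 168 kbps = 0.168 Mbps.
Video: 5.681 − 0.168 = 5.513 Mbps.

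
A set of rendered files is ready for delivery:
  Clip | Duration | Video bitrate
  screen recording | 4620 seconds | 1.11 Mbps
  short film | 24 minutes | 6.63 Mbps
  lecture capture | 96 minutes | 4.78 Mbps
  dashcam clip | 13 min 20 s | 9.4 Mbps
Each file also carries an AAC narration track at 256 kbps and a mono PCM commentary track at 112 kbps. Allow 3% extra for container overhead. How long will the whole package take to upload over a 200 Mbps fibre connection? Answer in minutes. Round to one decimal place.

Audio total: 256 + 112 = 368 kbps = 0.368 Mbps.
screen recording: 1.478 Mbps × 4620 s × 1.03 = 7033.2 Mb
short film: 6.998 Mbps × 1440 s × 1.03 = 10379.4 Mb
lecture capture: 5.148 Mbps × 5760 s × 1.03 = 30542.1 Mb
dashcam clip: 9.768 Mbps × 800 s × 1.03 = 8048.8 Mb
Total: 56003.5 Mb = 7000.4 MB.
At 200 Mbps: 56003.5 / 200 = 280 s ≈ 4.67 minutes.

4.7 minutes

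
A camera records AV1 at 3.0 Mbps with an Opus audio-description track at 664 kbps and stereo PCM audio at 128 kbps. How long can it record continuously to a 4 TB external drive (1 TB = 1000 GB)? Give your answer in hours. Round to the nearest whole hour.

2344 hours

Audio total: 664 + 128 = 792 kbps = 0.792 Mbps.
Total bitrate: 3.0 + 0.792 = 3.792 Mbps.
Capacity: 4 TB = 32,000,000 Mb.
Recording time: 32,000,000 / 3.792 = 8,438,819 s ≈ 2,344 hours.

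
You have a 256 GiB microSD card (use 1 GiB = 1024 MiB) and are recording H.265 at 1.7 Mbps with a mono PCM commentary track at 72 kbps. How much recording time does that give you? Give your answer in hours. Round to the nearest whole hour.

345 hours

Audio: 72 kbps = 0.072 Mbps.
Total bitrate: 1.7 + 0.072 = 1.772 Mbps.
Capacity: 256 GiB = 2,199,023 Mb.
Recording time: 2,199,023 / 1.772 = 1,240,984 s ≈ 345 hours.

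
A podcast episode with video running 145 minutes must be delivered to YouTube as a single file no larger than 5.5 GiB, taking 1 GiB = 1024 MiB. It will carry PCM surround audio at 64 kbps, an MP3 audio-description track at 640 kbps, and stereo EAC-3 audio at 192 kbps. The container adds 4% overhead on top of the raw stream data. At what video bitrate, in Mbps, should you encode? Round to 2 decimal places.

4.33 Mbps

Budget: 5.5 GiB = 47244.6 Mb.
Stream payload after overhead: 47244.6 / 1.04 = 45427.5 Mb.
145 min = 8700 s
Total bitrate budget: 45427.5 Mb / 8700 s = 5.222 Mbps.
Audio total: 64 + 640 + 192 = 896 kbps = 0.896 Mbps.
Video: 5.222 − 0.896 = 4.326 Mbps.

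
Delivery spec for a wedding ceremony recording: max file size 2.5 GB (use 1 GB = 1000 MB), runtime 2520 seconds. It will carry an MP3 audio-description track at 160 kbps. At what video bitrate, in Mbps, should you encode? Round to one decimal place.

Budget: 2.5 GB = 20000.0 Mb.
Total bitrate budget: 20000.0 Mb / 2520 s = 7.937 Mbps.
Audio: 160 kbps = 0.160 Mbps.
Video: 7.937 − 0.160 = 7.777 Mbps.

7.8 Mbps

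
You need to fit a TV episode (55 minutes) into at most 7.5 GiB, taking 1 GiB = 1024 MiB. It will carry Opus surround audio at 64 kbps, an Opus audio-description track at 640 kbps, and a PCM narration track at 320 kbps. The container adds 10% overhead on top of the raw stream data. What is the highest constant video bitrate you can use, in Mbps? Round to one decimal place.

16.7 Mbps

Budget: 7.5 GiB = 64424.5 Mb.
Stream payload after overhead: 64424.5 / 1.10 = 58567.7 Mb.
55 min = 3300 s
Total bitrate budget: 58567.7 Mb / 3300 s = 17.748 Mbps.
Audio total: 64 + 640 + 320 = 1024 kbps = 1.024 Mbps.
Video: 17.748 − 1.024 = 16.724 Mbps.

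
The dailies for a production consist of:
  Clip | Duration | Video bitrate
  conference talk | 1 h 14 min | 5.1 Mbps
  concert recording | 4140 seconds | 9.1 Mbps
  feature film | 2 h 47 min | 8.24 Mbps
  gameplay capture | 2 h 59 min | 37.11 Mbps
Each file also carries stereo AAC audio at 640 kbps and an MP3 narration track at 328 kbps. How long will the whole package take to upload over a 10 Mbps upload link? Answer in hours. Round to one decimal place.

15.8 hours

Audio total: 640 + 328 = 968 kbps = 0.968 Mbps.
conference talk: 6.068 Mbps × 4440 s = 26941.9 Mb
concert recording: 10.068 Mbps × 4140 s = 41681.5 Mb
feature film: 9.208 Mbps × 10020 s = 92264.2 Mb
gameplay capture: 38.078 Mbps × 10740 s = 408957.7 Mb
Total: 569845.3 Mb = 71230.7 MB.
At 10 Mbps: 569845.3 / 10 = 56985 s ≈ 15.8 hours.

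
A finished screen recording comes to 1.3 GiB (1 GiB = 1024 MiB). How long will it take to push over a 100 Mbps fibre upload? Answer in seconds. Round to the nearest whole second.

File: 1.3 GiB = 11166.9 Mb.
At 100 Mbps: 11166.9 / 100 = 111.7 s ≈ 112 seconds.

112 seconds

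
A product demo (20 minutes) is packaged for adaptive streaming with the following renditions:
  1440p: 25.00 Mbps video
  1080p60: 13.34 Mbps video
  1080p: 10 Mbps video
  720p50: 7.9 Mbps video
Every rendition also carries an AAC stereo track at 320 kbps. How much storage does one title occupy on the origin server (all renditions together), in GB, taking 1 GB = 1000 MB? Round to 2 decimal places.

8.63 GB

20 min = 1200 s
Audio: 320 kbps = 0.320 Mbps.
Sum of rendition bitrates: (25.00+0.320) + (13.34+0.320) + (10+0.320) + (7.9+0.320) = 57.520 Mbps.
× 1200 s = 69,024 Mb = 8,628 MB = 8.628 GB.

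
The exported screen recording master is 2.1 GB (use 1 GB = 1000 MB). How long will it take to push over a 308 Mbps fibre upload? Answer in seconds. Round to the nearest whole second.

File: 2.1 GB = 16800.0 Mb.
At 308 Mbps: 16800.0 / 308 = 54.5 s ≈ 54.5 seconds.

55 seconds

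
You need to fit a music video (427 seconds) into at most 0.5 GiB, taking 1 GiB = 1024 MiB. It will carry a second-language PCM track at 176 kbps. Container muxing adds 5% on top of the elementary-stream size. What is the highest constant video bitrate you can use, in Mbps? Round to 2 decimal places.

9.40 Mbps

Budget: 0.5 GiB = 4295.0 Mb.
Stream payload after overhead: 4295.0 / 1.05 = 4090.4 Mb.
Total bitrate budget: 4090.4 Mb / 427 s = 9.579 Mbps.
Audio: 176 kbps = 0.176 Mbps.
Video: 9.579 − 0.176 = 9.403 Mbps.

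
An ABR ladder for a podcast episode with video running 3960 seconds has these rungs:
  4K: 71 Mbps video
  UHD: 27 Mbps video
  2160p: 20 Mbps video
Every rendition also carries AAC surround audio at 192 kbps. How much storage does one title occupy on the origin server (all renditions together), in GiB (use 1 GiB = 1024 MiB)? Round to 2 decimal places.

Audio: 192 kbps = 0.192 Mbps.
Sum of rendition bitrates: (71+0.192) + (27+0.192) + (20+0.192) = 118.576 Mbps.
× 3960 s = 469,561 Mb = 58,695 MB = 54.66 GiB.

54.66 GiB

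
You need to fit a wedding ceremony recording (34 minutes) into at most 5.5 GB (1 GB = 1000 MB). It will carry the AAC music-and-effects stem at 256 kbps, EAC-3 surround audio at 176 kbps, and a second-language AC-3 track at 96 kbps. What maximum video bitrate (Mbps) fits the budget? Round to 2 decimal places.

Budget: 5.5 GB = 44000.0 Mb.
34 min = 2040 s
Total bitrate budget: 44000.0 Mb / 2040 s = 21.569 Mbps.
Audio total: 256 + 176 + 96 = 528 kbps = 0.528 Mbps.
Video: 21.569 − 0.528 = 21.041 Mbps.

21.04 Mbps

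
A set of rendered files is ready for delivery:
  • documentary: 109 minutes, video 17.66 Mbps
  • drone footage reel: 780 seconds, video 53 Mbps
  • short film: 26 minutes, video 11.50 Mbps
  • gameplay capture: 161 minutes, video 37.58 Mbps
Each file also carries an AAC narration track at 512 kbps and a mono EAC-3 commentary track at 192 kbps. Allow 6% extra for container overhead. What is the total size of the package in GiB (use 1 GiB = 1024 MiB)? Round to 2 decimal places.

67.98 GiB

Audio total: 512 + 192 = 704 kbps = 0.704 Mbps.
documentary: 18.364 Mbps × 6540 s × 1.06 = 127306.6 Mb
drone footage reel: 53.704 Mbps × 780 s × 1.06 = 44402.5 Mb
short film: 12.204 Mbps × 1560 s × 1.06 = 20180.5 Mb
gameplay capture: 38.284 Mbps × 9660 s × 1.06 = 392012.8 Mb
Total: 583902.4 Mb = 72987.8 MB.
= 67.98 GiB.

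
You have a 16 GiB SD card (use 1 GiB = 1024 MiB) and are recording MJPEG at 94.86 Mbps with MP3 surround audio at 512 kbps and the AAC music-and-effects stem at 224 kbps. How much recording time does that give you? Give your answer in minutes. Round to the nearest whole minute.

24 minutes

Audio total: 512 + 224 = 736 kbps = 0.736 Mbps.
Total bitrate: 94.86 + 0.736 = 95.596 Mbps.
Capacity: 16 GiB = 137,439 Mb.
Recording time: 137,439 / 95.596 = 1,438 s ≈ 24.0 minutes.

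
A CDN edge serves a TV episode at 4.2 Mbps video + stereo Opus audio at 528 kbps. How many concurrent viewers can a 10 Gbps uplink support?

Audio: 528 kbps = 0.528 Mbps.
Per-viewer media rate: 4.728 Mbps.
10 Gbps = 10,000 Mbps; 10,000 / 4.728 = 2115.06 → 2115 viewers.

2115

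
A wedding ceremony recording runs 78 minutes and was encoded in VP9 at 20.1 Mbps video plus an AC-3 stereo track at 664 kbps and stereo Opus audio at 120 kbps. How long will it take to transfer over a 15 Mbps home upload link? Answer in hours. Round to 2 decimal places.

1.81 hours

78 min = 4680 s
Audio total: 664 + 120 = 784 kbps = 0.784 Mbps.
Total bitrate: 20.884 Mbps.
File: 20.884 Mbps × 4680 s = 97737.1 Mb.
At 15 Mbps: 97737.1 / 15 = 6515.8 s ≈ 1.81 hours.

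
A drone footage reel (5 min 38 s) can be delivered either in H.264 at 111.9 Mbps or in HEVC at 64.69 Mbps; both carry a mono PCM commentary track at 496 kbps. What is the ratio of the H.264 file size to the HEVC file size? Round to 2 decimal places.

1.72

5 min 38 s = 338 s
Audio: 496 kbps = 0.496 Mbps.
H.264: 112.396 Mbps × 338 s = 37989.8 Mb = 4.749 GB.
HEVC: 65.186 Mbps × 338 s = 22032.9 Mb = 2.754 GB.
Ratio: 4.749 / 2.754 = 1.724.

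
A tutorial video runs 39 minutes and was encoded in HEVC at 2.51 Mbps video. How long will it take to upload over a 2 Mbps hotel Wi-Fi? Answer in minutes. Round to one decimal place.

39 min = 2340 s
File: 2.510 Mbps × 2340 s = 5873.4 Mb.
At 2 Mbps: 5873.4 / 2 = 2936.7 s ≈ 48.9 minutes.

48.9 minutes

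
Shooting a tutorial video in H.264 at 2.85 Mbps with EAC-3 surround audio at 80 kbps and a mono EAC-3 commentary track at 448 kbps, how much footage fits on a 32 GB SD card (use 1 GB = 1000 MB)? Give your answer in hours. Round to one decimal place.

Audio total: 80 + 448 = 528 kbps = 0.528 Mbps.
Total bitrate: 2.85 + 0.528 = 3.378 Mbps.
Capacity: 32 GB = 256,000 Mb.
Recording time: 256,000 / 3.378 = 75,784 s ≈ 21.1 hours.

21.1 hours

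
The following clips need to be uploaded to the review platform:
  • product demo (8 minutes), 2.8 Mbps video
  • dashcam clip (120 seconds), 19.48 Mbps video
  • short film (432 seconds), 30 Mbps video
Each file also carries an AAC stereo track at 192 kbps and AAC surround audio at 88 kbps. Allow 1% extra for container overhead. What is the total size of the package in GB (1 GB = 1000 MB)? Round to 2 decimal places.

2.14 GB

Audio total: 192 + 88 = 280 kbps = 0.280 Mbps.
product demo: 3.080 Mbps × 480 s × 1.01 = 1493.2 Mb
dashcam clip: 19.760 Mbps × 120 s × 1.01 = 2394.9 Mb
short film: 30.280 Mbps × 432 s × 1.01 = 13211.8 Mb
Total: 17099.9 Mb = 2137.5 MB.
= 2.137 GB.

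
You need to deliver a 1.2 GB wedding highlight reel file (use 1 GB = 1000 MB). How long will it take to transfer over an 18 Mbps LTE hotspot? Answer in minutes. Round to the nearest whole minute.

9 minutes

File: 1.2 GB = 9600.0 Mb.
At 18 Mbps: 9600.0 / 18 = 533.3 s ≈ 8.89 minutes.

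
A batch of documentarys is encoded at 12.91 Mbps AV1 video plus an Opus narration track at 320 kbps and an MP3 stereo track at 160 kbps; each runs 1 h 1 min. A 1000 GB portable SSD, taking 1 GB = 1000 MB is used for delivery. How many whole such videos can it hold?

1 h 1 min = 61 min = 3660 s
Audio total: 320 + 160 = 480 kbps = 0.480 Mbps.
Total bitrate: 13.390 Mbps.
Per item: 13.390 Mbps × 3660 s = 49,007 Mb = 6,126 MB.
Capacity: 1000 GB = 8,000,000 Mb; 163.24 items → 163 complete.

163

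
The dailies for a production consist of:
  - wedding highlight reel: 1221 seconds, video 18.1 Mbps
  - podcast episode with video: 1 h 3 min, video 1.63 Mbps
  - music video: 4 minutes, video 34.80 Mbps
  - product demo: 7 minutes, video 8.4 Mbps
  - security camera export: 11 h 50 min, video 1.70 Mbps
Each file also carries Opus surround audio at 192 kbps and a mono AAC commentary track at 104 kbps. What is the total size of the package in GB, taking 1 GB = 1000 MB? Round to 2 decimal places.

15.86 GB

Audio total: 192 + 104 = 296 kbps = 0.296 Mbps.
wedding highlight reel: 18.396 Mbps × 1221 s = 22461.5 Mb
podcast episode with video: 1.926 Mbps × 3780 s = 7280.3 Mb
music video: 35.096 Mbps × 240 s = 8423.0 Mb
product demo: 8.696 Mbps × 420 s = 3652.3 Mb
security camera export: 1.996 Mbps × 42600 s = 85029.6 Mb
Total: 126846.8 Mb = 15855.8 MB.
= 15.86 GB.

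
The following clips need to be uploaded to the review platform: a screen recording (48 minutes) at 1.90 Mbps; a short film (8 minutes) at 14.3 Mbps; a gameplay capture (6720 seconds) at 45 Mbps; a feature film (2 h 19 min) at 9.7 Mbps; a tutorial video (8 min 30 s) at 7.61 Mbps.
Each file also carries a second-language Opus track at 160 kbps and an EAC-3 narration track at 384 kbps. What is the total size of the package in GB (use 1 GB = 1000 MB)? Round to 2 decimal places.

Audio total: 160 + 384 = 544 kbps = 0.544 Mbps.
screen recording: 2.444 Mbps × 2880 s = 7038.7 Mb
short film: 14.844 Mbps × 480 s = 7125.1 Mb
gameplay capture: 45.544 Mbps × 6720 s = 306055.7 Mb
feature film: 10.244 Mbps × 8340 s = 85435.0 Mb
tutorial video: 8.154 Mbps × 510 s = 4158.5 Mb
Total: 409813.0 Mb = 51226.6 MB.
= 51.23 GB.

51.23 GB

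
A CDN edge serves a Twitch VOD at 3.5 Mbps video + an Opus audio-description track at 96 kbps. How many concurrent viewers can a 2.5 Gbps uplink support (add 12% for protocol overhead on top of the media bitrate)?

620

Audio: 96 kbps = 0.096 Mbps.
Per-viewer media rate: 3.596 Mbps.
On the wire with 12% overhead: 4.028 Mbps.
2.5 Gbps = 2,500 Mbps; 2,500 / 4.028 = 620.73 → 620 viewers.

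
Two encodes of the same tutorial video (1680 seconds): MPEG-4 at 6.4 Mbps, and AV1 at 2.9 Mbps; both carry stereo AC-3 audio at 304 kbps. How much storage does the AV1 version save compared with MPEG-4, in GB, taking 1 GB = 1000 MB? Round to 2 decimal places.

0.74 GB

Audio: 304 kbps = 0.304 Mbps.
MPEG-4: 6.704 Mbps × 1680 s = 11262.7 Mb = 1.408 GB.
AV1: 3.204 Mbps × 1680 s = 5382.7 Mb = 0.673 GB.
Saving: 1.408 − 0.673 = 0.735 GB.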